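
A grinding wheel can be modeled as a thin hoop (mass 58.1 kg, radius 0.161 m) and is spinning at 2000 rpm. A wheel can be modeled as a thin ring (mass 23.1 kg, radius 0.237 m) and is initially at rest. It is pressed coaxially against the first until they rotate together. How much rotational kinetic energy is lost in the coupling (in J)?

No external torque acts about the common axis, so total angular momentum is conserved.
Moments of inertia: I_A = (58.1)(0.161)² = 1.506 kg·m²; I_B = (23.1)(0.237)² = 1.298 kg·m².
Taking A's sense as positive: L = (1.506)(2000) = 3012 kg·m²·rpm.
Combined I = 1.506 + 1.298 = 2.804 kg·m².
ω_f = L / I = 3012 / 2.804 = 1074 rpm.
KE_i = ½ΣIω² = 33030 J; KE_f = ½(2.804)(112.5)² = 17740 J.

ΔKE lost ≈ 15300 J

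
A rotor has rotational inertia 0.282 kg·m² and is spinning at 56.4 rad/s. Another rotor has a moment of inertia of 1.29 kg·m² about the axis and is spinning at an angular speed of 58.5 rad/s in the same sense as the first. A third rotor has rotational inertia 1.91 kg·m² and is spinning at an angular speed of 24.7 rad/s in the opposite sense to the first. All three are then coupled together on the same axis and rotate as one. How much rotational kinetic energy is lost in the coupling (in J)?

ΔKE lost ≈ 2960 J

No external torque acts about the common axis, so total angular momentum is conserved.
Taking A's sense as positive: L = (0.2820)(56.4) + (1.290)(58.5) − (1.910)(24.7) = 44.19 kg·m²·rad/s.
Combined I = 0.2820 + 1.290 + 1.910 = 3.482 kg·m².
ω_f = L / I = 44.19 / 3.482 = 12.69 rad/s.
KE_i = ½ΣIω² = 3239 J; KE_f = ½(3.482)(12.69)² = 280.4 J.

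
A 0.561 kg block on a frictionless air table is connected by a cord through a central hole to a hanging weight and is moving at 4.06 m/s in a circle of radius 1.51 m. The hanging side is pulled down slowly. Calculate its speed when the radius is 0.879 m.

v₂ ≈ 6.97 m/s

The only horizontal force on the mass is along the cord (radial), so it exerts no torque about the hole and angular momentum m v r is conserved.
v₂ = v₁ r₁ / r₂ = (4.06)(1.51) / (0.879) = 6.975 m/s.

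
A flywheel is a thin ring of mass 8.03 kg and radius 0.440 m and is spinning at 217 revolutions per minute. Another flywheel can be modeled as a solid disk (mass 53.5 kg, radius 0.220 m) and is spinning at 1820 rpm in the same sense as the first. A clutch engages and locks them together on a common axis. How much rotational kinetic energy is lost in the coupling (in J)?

The coupling torques are internal; angular momentum about the shared axis is conserved.
Moments of inertia: I_A = (8.03)(0.440)² = 1.555 kg·m²; I_B = ½(53.5)(0.220)² = 1.295 kg·m².
Taking A's sense as positive: L = (1.555)(217) + (1.295)(1820) = 2694 kg·m²·rpm.
Combined I = 1.555 + 1.295 = 2.849 kg·m².
ω_f = L / I = 2694 / 2.849 = 945.4 rpm.
KE_i = ½ΣIω² = 23920 J; KE_f = ½(2.849)(99.00)² = 13960 J.

ΔKE lost ≈ 9950 J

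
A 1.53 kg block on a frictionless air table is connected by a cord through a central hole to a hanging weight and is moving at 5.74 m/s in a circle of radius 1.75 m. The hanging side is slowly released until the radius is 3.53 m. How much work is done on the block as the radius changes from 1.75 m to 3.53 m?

W ≈ -19.0 J

Central (radial) force ⇒ zero torque about the center ⇒ m v r is constant.
v₂ = v₁ r₁ / r₂ = (5.74)(1.75) / (3.53) = 2.846 m/s.
W = ΔKE = ½m(v₂² − v₁²) = -19.01 J.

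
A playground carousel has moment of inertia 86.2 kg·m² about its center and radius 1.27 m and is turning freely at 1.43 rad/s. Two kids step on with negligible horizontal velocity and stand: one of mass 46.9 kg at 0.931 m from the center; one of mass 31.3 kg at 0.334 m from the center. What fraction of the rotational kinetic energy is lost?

No external torque acts about the center; L_before = L_after.
Added inertia Σmr² = (46.9)(0.931)² + (31.3)(0.334)² = 44.14 kg·m²; I_f = 86.20 + 44.14 = 130.3 kg·m².
ω_f = I_p ω_i / I_f = (86.20)(1.43) / 130.3 = 0.9457 rad/s.
KE_i = ½(86.20)(1.430 rad/s)² = 88.14 J; KE_f = ½(130.3)(0.9457)² = 58.29 J.
Fraction lost = 0.3387.

fraction ≈ 0.339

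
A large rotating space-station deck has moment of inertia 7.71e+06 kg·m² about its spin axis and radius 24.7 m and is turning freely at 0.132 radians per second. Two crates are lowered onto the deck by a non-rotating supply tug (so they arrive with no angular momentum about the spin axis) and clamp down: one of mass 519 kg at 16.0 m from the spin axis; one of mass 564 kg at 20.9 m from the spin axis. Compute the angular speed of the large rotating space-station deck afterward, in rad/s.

No external torque acts about the spin axis; L_before = L_after.
Added inertia Σmr² = (519)(16.0)² + (564)(20.9)² = 3.792e+05 kg·m²; I_f = 7.710e+06 + 3.792e+05 = 8.089e+06 kg·m².
ω_f = I_p ω_i / I_f = (7.710e+06)(0.132) / 8.089e+06 = 0.1258 rad/s.

ω_f ≈ 0.126 rad/s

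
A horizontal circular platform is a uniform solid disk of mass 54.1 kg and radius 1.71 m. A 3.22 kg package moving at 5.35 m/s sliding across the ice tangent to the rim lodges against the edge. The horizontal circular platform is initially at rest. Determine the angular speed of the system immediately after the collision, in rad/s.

About the central axle the impulsive forces during the collision are internal, so angular momentum about that axis is conserved.
I_p = ½(54.1)(1.71)² = 79.10 kg·m². Taking the sense of the package's angular momentum as positive, L_{package} = m v R = (3.22)(5.35)(1.71) = 29.46 kg·m²/s.
L_i = 0 + 29.46 = 29.46 kg·m²/s.
After sticking, I_f = I_p + m R² = 79.10 + (3.22)(1.71)² = 88.51 kg·m².
ω_f = L_i / I_f = 29.46 / 88.51 = 0.3328 rad/s.

|ω_f| ≈ 0.333 rad/s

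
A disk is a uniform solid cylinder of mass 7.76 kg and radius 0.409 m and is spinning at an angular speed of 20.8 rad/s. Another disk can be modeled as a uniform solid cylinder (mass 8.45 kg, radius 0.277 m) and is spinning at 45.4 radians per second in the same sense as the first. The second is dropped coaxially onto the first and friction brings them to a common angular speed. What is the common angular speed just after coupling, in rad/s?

The coupling torques are internal; angular momentum about the shared axis is conserved.
Moments of inertia: I_A = ½(7.76)(0.409)² = 0.6491 kg·m²; I_B = ½(8.45)(0.277)² = 0.3242 kg·m².
Taking A's sense as positive: L = (0.6491)(20.8) + (0.3242)(45.4) = 28.22 kg·m²·rad/s.
Combined I = 0.6491 + 0.3242 = 0.9732 kg·m².
ω_f = L / I = 28.22 / 0.9732 = 28.99 rad/s.

|ω_f| ≈ 29.0 rad/s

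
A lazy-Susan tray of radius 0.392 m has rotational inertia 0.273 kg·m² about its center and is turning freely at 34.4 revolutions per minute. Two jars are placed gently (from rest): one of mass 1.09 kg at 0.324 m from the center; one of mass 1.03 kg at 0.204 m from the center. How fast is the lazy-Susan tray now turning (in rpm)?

ω_f ≈ 21.8 rpm

No external torque acts about the center; L_before = L_after.
Added inertia Σmr² = (1.09)(0.324)² + (1.03)(0.204)² = 0.1573 kg·m²; I_f = 0.2730 + 0.1573 = 0.4303 kg·m².
ω_f = I_p ω_i / I_f = (0.2730)(34.4) / 0.4303 = 21.83 rpm.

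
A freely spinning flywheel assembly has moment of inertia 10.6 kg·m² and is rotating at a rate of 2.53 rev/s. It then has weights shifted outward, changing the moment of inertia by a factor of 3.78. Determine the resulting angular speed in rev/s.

Angular momentum about the spin axis is conserved since the torque about it is zero.
I₂ = 3.78 × 10.6 = 40.07 kg·m².
ω₂ = I₁ω₁ / I₂ = (10.60)(2.53 rev/s) / (40.07) = 0.6693 rev/s.

ω₂ ≈ 0.669 rev/s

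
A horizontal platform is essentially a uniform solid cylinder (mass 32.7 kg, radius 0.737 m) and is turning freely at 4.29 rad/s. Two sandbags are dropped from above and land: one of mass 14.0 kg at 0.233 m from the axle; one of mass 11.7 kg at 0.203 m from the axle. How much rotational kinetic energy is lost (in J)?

The added mass arrives with no angular momentum about the axle, and any external torque about the axle is negligible, so the system's angular momentum is conserved.
I_p = ½(32.7)(0.737)² = 8.881 kg·m².
Added inertia Σmr² = (14.0)(0.233)² + (11.7)(0.203)² = 1.242 kg·m²; I_f = 8.881 + 1.242 = 10.12 kg·m².
ω_f = I_p ω_i / I_f = (8.881)(4.29) / 10.12 = 3.764 rad/s.
KE_i = ½(8.881)(4.290 rad/s)² = 81.72 J; KE_f = ½(10.12)(3.764)² = 71.69 J.

energy lost ≈ 10.0 J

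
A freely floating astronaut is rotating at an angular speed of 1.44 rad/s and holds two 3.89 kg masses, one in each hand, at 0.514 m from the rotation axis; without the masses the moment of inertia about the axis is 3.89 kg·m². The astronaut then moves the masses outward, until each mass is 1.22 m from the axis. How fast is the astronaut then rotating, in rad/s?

With no external torque about the axis, L is conserved: I₁ω₁ = I₂ω₂.
I₁ = 3.89 + 2(3.89)(0.514)² = 5.945 kg·m²; I₂ = 3.89 + 2(3.89)(1.22)² = 15.47 kg·m².
ω₂ = I₁ω₁ / I₂ = (5.945)(1.44 rad/s) / (15.47) = 0.5534 rad/s.

ω₂ ≈ 0.553 rad/s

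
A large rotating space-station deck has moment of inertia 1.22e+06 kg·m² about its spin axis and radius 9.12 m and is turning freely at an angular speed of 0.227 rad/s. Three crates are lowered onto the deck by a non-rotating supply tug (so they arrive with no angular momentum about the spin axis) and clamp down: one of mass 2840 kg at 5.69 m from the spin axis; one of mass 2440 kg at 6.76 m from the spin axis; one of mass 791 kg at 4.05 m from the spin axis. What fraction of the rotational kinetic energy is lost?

fraction ≈ 0.151

The added mass arrives with no angular momentum about the spin axis, and any external torque about the spin axis is negligible, so the system's angular momentum is conserved.
Added inertia Σmr² = (2840)(5.69)² + (2440)(6.76)² + (791)(4.05)² = 2.164e+05 kg·m²; I_f = 1.220e+06 + 2.164e+05 = 1.436e+06 kg·m².
ω_f = I_p ω_i / I_f = (1.220e+06)(0.227) / 1.436e+06 = 0.1928 rad/s.
KE_i = ½(1.220e+06)(0.2270 rad/s)² = 31430 J; KE_f = ½(1.436e+06)(0.1928)² = 26700 J.
Fraction lost = 0.1507.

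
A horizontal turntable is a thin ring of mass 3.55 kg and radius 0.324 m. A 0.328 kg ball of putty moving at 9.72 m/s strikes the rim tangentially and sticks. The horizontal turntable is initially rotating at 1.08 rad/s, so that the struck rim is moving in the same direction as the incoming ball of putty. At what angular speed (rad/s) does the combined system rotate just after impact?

|ω_f| ≈ 3.53 rad/s

About the axle the impulsive forces during the collision are internal, so angular momentum about that axis is conserved.
I_p = (3.55)(0.324)² = 0.3727 kg·m². Taking the sense of the ball of putty's angular momentum as positive, L_{ball} = m v R = (0.328)(9.72)(0.324) = 1.033 kg·m²/s.
L_i = +I_p ω_p + m v R = +(0.3727)(1.08) + 1.033 = 1.435 kg·m²/s.
After sticking, I_f = I_p + m R² = 0.3727 + (0.328)(0.324)² = 0.4071 kg·m².
ω_f = L_i / I_f = 1.435 / 0.4071 = 3.526 rad/s.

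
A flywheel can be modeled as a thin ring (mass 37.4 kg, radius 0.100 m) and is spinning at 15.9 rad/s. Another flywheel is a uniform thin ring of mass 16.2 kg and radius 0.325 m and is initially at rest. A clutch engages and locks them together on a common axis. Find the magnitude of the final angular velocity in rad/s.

The coupling torques are internal; angular momentum about the shared axis is conserved.
Moments of inertia: I_A = (37.4)(0.100)² = 0.3740 kg·m²; I_B = (16.2)(0.325)² = 1.711 kg·m².
Taking A's sense as positive: L = (0.3740)(15.9) = 5.947 kg·m²·rad/s.
Combined I = 0.3740 + 1.711 = 2.085 kg·m².
ω_f = L / I = 5.947 / 2.085 = 2.852 rad/s.

|ω_f| ≈ 2.85 rad/s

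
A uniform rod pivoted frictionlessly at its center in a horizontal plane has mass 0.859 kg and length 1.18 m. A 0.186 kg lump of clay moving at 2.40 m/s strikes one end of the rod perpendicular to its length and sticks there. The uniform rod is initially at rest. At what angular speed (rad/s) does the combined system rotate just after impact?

|ω_f| ≈ 1.60 rad/s

The axle reaction passes through the pivot and exerts no torque about it; angular momentum about the pivot is conserved through the impact.
I_p = (1/12)(0.859)(1.18)² = 0.09967 kg·m². Taking the sense of the lump of clay's angular momentum as positive, L_{lump} = m v R = (0.186)(2.40)(1.18/2) = 0.2634 kg·m²/s.
L_i = 0 + 0.2634 = 0.2634 kg·m²/s.
After sticking, I_f = I_p + m R² = 0.09967 + (0.186)(1.18/2)² = 0.1644 kg·m².
ω_f = L_i / I_f = 0.2634 / 0.1644 = 1.602 rad/s.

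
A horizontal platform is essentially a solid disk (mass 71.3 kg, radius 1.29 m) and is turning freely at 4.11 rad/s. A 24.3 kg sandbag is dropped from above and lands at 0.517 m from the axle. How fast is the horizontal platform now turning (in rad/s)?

No external torque acts about the axle; L_before = L_after.
I_p = ½(71.3)(1.29)² = 59.33 kg·m².
Added inertia Σmr² = (24.3)(0.517)² = 6.495 kg·m²; I_f = 59.33 + 6.495 = 65.82 kg·m².
ω_f = I_p ω_i / I_f = (59.33)(4.11) / 65.82 = 3.704 rad/s.

ω_f ≈ 3.70 rad/s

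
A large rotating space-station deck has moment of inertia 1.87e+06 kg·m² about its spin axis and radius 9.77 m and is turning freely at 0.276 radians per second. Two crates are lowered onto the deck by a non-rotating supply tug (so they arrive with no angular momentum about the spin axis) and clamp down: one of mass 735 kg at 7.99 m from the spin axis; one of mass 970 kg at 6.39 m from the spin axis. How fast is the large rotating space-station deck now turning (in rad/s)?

The added mass arrives with no angular momentum about the spin axis, and any external torque about the spin axis is negligible, so the system's angular momentum is conserved.
Added inertia Σmr² = (735)(7.99)² + (970)(6.39)² = 86530 kg·m²; I_f = 1.870e+06 + 86530 = 1.957e+06 kg·m².
ω_f = I_p ω_i / I_f = (1.870e+06)(0.276) / 1.957e+06 = 0.2638 rad/s.

ω_f ≈ 0.264 rad/s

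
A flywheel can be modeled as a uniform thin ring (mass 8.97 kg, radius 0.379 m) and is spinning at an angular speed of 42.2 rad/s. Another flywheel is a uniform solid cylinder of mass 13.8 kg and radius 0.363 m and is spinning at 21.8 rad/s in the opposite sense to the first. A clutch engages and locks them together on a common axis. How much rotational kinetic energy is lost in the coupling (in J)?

No external torque acts about the common axis, so total angular momentum is conserved.
Moments of inertia: I_A = (8.97)(0.379)² = 1.288 kg·m²; I_B = ½(13.8)(0.363)² = 0.9092 kg·m².
Taking A's sense as positive: L = (1.288)(42.2) − (0.9092)(21.8) = 34.55 kg·m²·rad/s.
Combined I = 1.288 + 0.9092 = 2.198 kg·m².
ω_f = L / I = 34.55 / 2.198 = 15.72 rad/s.
KE_i = ½ΣIω² = 1363 J; KE_f = ½(2.198)(15.72)² = 271.6 J.

ΔKE lost ≈ 1090 J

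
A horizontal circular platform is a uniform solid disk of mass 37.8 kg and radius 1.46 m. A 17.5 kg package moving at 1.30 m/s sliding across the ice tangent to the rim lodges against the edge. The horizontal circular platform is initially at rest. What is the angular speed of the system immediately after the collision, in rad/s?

|ω_f| ≈ 0.428 rad/s

The axle reaction passes through the central axle and exerts no torque about it; angular momentum about the central axle is conserved through the impact.
I_p = ½(37.8)(1.46)² = 40.29 kg·m². Taking the sense of the package's angular momentum as positive, L_{package} = m v R = (17.5)(1.30)(1.46) = 33.21 kg·m²/s.
L_i = 0 + 33.21 = 33.21 kg·m²/s.
After sticking, I_f = I_p + m R² = 40.29 + (17.5)(1.46)² = 77.59 kg·m².
ω_f = L_i / I_f = 33.21 / 77.59 = 0.4281 rad/s.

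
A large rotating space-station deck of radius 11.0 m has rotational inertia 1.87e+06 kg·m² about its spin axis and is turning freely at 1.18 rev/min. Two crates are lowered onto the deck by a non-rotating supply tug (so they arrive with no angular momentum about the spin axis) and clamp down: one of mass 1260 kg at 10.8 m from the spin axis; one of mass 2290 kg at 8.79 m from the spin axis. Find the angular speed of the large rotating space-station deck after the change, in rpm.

ω_f ≈ 1.01 rpm

The added mass arrives with no angular momentum about the spin axis, and any external torque about the spin axis is negligible, so the system's angular momentum is conserved.
Added inertia Σmr² = (1260)(10.8)² + (2290)(8.79)² = 3.239e+05 kg·m²; I_f = 1.870e+06 + 3.239e+05 = 2.194e+06 kg·m².
ω_f = I_p ω_i / I_f = (1.870e+06)(1.18) / 2.194e+06 = 1.006 rpm.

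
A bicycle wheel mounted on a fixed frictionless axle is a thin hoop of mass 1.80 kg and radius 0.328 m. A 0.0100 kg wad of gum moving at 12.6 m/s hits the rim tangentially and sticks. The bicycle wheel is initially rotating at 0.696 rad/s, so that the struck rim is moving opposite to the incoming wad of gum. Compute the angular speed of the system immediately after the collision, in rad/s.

|ω_f| ≈ 0.480 rad/s

The axle reaction passes through the axle and exerts no torque about it; angular momentum about the axle is conserved through the impact.
I_p = (1.80)(0.328)² = 0.1937 kg·m². Taking the sense of the wad of gum's angular momentum as positive, L_{wad} = m v R = (0.0100)(12.6)(0.328) = 0.04133 kg·m²/s.
L_i = −I_p ω_p + m v R = −(0.1937)(0.696) + 0.04133 = -0.09345 kg·m²/s.
After sticking, I_f = I_p + m R² = 0.1937 + (0.0100)(0.328)² = 0.1947 kg·m².
ω_f = L_i / I_f = -0.09345 / 0.1947 = -0.4799 rad/s.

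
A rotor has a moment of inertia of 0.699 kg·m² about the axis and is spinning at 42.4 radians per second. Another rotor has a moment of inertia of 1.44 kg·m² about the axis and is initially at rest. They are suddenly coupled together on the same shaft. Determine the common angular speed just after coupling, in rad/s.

The coupling torques are internal; angular momentum about the shared axis is conserved.
Taking A's sense as positive: L = (0.6990)(42.4) = 29.64 kg·m²·rad/s.
Combined I = 0.6990 + 1.440 = 2.139 kg·m².
ω_f = L / I = 29.64 / 2.139 = 13.86 rad/s.

|ω_f| ≈ 13.9 rad/s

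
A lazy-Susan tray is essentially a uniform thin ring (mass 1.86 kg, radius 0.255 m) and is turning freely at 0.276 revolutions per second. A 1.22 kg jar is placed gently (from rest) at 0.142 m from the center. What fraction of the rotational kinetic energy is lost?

fraction ≈ 0.169

The added mass arrives with no angular momentum about the center, and any external torque about the center is negligible, so the system's angular momentum is conserved.
I_p = (1.86)(0.255)² = 0.1209 kg·m².
Added inertia Σmr² = (1.22)(0.142)² = 0.02460 kg·m²; I_f = 0.1209 + 0.02460 = 0.1455 kg·m².
ω_f = I_p ω_i / I_f = (0.1209)(0.276) / 0.1455 = 0.2294 rev/s.
KE_i = ½(0.1209)(1.734 rad/s)² = 0.1819 J; KE_f = ½(0.1455)(1.441)² = 0.1511 J.
Fraction lost = 0.1690.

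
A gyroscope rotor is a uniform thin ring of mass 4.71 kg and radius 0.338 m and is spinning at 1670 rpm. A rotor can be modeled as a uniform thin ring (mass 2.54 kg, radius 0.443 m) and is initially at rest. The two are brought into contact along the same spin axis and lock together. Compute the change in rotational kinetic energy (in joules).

ΔKE ≈ -3960 J

No external torque acts about the common axis, so total angular momentum is conserved.
Moments of inertia: I_A = (4.71)(0.338)² = 0.5381 kg·m²; I_B = (2.54)(0.443)² = 0.4985 kg·m².
Taking A's sense as positive: L = (0.5381)(1670) = 898.6 kg·m²·rpm.
Combined I = 0.5381 + 0.4985 = 1.037 kg·m².
ω_f = L / I = 898.6 / 1.037 = 866.9 rpm.
KE_i = ½ΣIω² = 8228 J; KE_f = ½(1.037)(90.78)² = 4271 J.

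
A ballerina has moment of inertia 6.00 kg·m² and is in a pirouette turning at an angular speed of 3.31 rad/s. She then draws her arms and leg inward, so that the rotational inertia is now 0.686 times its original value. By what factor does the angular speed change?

ω₂/ω₁ ≈ 1.46

No external torque acts about the spin axis, so angular momentum is conserved.
I₂ = 0.686 × 6.00 = 4.116 kg·m².
ω₂/ω₁ = I₁/I₂ = 6.000 / 4.116 = 1.458.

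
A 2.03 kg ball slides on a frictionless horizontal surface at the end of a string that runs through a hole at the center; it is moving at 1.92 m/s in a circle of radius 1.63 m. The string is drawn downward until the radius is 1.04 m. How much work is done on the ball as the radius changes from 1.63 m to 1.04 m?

W ≈ 5.45 J

Central (radial) force ⇒ zero torque about the center ⇒ m v r is constant.
v₂ = v₁ r₁ / r₂ = (1.92)(1.63) / (1.04) = 3.009 m/s.
W = ΔKE = ½m(v₂² − v₁²) = 5.450 J.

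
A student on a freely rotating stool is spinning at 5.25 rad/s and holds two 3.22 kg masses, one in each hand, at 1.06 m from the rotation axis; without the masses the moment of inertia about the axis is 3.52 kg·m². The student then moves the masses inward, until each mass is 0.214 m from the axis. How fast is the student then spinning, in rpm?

Angular momentum about the spin axis is conserved since the torque about it is zero.
I₁ = 3.52 + 2(3.22)(1.06)² = 10.76 kg·m²; I₂ = 3.52 + 2(3.22)(0.214)² = 3.815 kg·m².
ω₂ = I₁ω₁ / I₂ = (10.76)(5.25 rad/s) / (3.815) = 14.80 rad/s = 141.3 rpm.

ω₂ ≈ 141 rpm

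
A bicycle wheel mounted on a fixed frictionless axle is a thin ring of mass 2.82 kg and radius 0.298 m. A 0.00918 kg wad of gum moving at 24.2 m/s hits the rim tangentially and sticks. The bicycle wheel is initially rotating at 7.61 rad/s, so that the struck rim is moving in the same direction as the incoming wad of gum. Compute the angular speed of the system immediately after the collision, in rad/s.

|ω_f| ≈ 7.85 rad/s

About the axle the impulsive forces during the collision are internal, so angular momentum about that axis is conserved.
I_p = (2.82)(0.298)² = 0.2504 kg·m². Taking the sense of the wad of gum's angular momentum as positive, L_{wad} = m v R = (0.00918)(24.2)(0.298) = 0.06620 kg·m²/s.
L_i = +I_p ω_p + m v R = +(0.2504)(7.61) + 0.06620 = 1.972 kg·m²/s.
After sticking, I_f = I_p + m R² = 0.2504 + (0.00918)(0.298)² = 0.2512 kg·m².
ω_f = L_i / I_f = 1.972 / 0.2512 = 7.849 rad/s.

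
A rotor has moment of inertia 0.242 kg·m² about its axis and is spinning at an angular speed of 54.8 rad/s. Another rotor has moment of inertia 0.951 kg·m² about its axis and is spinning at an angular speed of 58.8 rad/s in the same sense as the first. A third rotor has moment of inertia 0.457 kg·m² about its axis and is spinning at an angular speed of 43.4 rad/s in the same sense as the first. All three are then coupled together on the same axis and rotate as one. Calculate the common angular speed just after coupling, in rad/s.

|ω_f| ≈ 53.9 rad/s

No external torque acts about the common axis, so total angular momentum is conserved.
Taking A's sense as positive: L = (0.2420)(54.8) + (0.9510)(58.8) + (0.4570)(43.4) = 89.01 kg·m²·rad/s.
Combined I = 0.2420 + 0.9510 + 0.4570 = 1.650 kg·m².
ω_f = L / I = 89.01 / 1.650 = 53.95 rad/s.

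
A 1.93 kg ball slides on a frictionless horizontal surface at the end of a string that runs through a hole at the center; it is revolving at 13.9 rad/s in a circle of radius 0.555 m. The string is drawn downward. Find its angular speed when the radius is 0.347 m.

The constraining force is radial, so m r² ω about the center is conserved.
ω₂ = ω₁ (r₁/r₂)² = (13.9)(0.555/0.347)² = 35.56 rad/s.

ω₂ ≈ 35.6 rad/s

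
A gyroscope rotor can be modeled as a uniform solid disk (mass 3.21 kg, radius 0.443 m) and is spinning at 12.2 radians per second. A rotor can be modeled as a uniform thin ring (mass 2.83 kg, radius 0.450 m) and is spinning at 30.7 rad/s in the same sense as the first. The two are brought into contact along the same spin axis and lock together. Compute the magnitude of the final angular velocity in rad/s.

|ω_f| ≈ 24.1 rad/s

No external torque acts about the common axis, so total angular momentum is conserved.
Moments of inertia: I_A = ½(3.21)(0.443)² = 0.3150 kg·m²; I_B = (2.83)(0.450)² = 0.5731 kg·m².
Taking A's sense as positive: L = (0.3150)(12.2) + (0.5731)(30.7) = 21.44 kg·m²·rad/s.
Combined I = 0.3150 + 0.5731 = 0.8881 kg·m².
ω_f = L / I = 21.44 / 0.8881 = 24.14 rad/s.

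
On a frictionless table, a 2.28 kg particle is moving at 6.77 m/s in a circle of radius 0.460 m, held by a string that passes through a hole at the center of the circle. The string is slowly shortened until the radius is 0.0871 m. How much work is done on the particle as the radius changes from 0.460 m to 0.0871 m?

W ≈ 1410 J

The only horizontal force on the mass is along the cord (radial), so it exerts no torque about the hole and angular momentum m v r is conserved.
v₂ = v₁ r₁ / r₂ = (6.77)(0.460) / (0.0871) = 35.75 m/s.
W = ΔKE = ½m(v₂² − v₁²) = 1405 J.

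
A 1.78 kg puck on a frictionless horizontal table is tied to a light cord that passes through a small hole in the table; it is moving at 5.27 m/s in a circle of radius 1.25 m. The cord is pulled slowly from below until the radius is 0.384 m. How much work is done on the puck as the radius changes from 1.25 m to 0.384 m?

The only horizontal force on the mass is along the cord (radial), so it exerts no torque about the hole and angular momentum m v r is conserved.
v₂ = v₁ r₁ / r₂ = (5.27)(1.25) / (0.384) = 17.15 m/s.
W = ΔKE = ½m(v₂² − v₁²) = 237.2 J.

W ≈ 237 J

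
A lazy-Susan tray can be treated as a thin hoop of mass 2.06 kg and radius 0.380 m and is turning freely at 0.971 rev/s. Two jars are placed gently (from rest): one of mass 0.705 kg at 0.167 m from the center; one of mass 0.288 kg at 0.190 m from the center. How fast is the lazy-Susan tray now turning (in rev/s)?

ω_f ≈ 0.882 rev/s

The added mass arrives with no angular momentum about the center, and any external torque about the center is negligible, so the system's angular momentum is conserved.
I_p = (2.06)(0.380)² = 0.2975 kg·m².
Added inertia Σmr² = (0.705)(0.167)² + (0.288)(0.190)² = 0.03006 kg·m²; I_f = 0.2975 + 0.03006 = 0.3275 kg·m².
ω_f = I_p ω_i / I_f = (0.2975)(0.971) / 0.3275 = 0.8819 rev/s.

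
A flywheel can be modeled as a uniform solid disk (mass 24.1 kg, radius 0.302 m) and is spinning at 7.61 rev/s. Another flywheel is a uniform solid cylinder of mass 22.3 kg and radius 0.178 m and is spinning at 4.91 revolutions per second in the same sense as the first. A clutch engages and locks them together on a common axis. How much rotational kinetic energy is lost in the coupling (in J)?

No external torque acts about the common axis, so total angular momentum is conserved.
Moments of inertia: I_A = ½(24.1)(0.302)² = 1.099 kg·m²; I_B = ½(22.3)(0.178)² = 0.3533 kg·m².
Taking A's sense as positive: L = (1.099)(7.61) + (0.3533)(4.91) = 10.10 kg·m²·rev/s.
Combined I = 1.099 + 0.3533 = 1.452 kg·m².
ω_f = L / I = 10.10 / 1.452 = 6.953 rev/s.
KE_i = ½ΣIω² = 1424 J; KE_f = ½(1.452)(43.69)² = 1386 J.

ΔKE lost ≈ 38.5 J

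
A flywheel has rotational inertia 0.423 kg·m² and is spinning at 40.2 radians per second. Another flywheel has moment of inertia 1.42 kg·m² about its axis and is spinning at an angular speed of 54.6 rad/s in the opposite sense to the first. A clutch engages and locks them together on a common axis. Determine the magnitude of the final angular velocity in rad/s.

|ω_f| ≈ 32.8 rad/s

The coupling torques are internal; angular momentum about the shared axis is conserved.
Taking A's sense as positive: L = (0.4230)(40.2) − (1.420)(54.6) = -60.53 kg·m²·rad/s.
Combined I = 0.4230 + 1.420 = 1.843 kg·m².
ω_f = L / I = -60.53 / 1.843 = -32.84 rad/s.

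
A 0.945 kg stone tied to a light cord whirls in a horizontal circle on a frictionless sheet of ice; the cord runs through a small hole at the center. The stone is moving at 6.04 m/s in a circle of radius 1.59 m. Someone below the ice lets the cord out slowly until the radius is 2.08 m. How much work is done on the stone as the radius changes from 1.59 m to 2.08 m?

W ≈ -7.16 J

The only horizontal force on the mass is along the cord (radial), so it exerts no torque about the hole and angular momentum m v r is conserved.
v₂ = v₁ r₁ / r₂ = (6.04)(1.59) / (2.08) = 4.617 m/s.
W = ΔKE = ½m(v₂² − v₁²) = -7.165 J.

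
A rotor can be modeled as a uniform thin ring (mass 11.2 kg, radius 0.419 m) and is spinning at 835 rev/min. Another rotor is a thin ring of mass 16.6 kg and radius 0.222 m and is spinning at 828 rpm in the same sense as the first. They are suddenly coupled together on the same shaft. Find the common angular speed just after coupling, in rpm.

No external torque acts about the common axis, so total angular momentum is conserved.
Moments of inertia: I_A = (11.2)(0.419)² = 1.966 kg·m²; I_B = (16.6)(0.222)² = 0.8181 kg·m².
Taking A's sense as positive: L = (1.966)(835) + (0.8181)(828) = 2319 kg·m²·rpm.
Combined I = 1.966 + 0.8181 = 2.784 kg·m².
ω_f = L / I = 2319 / 2.784 = 832.9 rpm.

|ω_f| ≈ 833 rpm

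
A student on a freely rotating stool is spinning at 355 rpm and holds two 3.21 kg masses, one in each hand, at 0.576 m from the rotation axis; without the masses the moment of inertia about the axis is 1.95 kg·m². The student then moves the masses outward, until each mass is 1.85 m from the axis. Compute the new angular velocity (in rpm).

With no external torque about the axis, L is conserved: I₁ω₁ = I₂ω₂.
I₁ = 1.95 + 2(3.21)(0.576)² = 4.080 kg·m²; I₂ = 1.95 + 2(3.21)(1.85)² = 23.92 kg·m².
ω₂ = I₁ω₁ / I₂ = (4.080)(355 rpm) / (23.92) = 60.55 rpm.

ω₂ ≈ 60.5 rpm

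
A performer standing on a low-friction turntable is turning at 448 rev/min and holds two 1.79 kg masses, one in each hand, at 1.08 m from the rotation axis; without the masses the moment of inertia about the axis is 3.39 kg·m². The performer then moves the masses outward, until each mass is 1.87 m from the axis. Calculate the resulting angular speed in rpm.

No external torque acts about the spin axis, so angular momentum is conserved.
I₁ = 3.39 + 2(1.79)(1.08)² = 7.566 kg·m²; I₂ = 3.39 + 2(1.79)(1.87)² = 15.91 kg·m².
ω₂ = I₁ω₁ / I₂ = (7.566)(448 rpm) / (15.91) = 213.1 rpm.

ω₂ ≈ 213 rpm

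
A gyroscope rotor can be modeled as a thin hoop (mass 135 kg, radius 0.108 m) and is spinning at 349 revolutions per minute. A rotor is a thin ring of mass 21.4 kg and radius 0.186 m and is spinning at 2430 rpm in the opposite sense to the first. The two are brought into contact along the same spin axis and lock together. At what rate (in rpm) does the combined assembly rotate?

|ω_f| ≈ 540 rpm

The coupling torques are internal; angular momentum about the shared axis is conserved.
Moments of inertia: I_A = (135)(0.108)² = 1.575 kg·m²; I_B = (21.4)(0.186)² = 0.7404 kg·m².
Taking A's sense as positive: L = (1.575)(349) − (0.7404)(2430) = -1250 kg·m²·rpm.
Combined I = 1.575 + 0.7404 = 2.315 kg·m².
ω_f = L / I = -1250 / 2.315 = -539.7 rpm.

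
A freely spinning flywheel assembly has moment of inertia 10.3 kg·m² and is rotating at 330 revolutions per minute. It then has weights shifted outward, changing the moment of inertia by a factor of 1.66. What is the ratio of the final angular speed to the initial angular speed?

ω₂/ω₁ ≈ 0.602

No external torque acts about the spin axis, so angular momentum is conserved.
I₂ = 1.66 × 10.3 = 17.10 kg·m².
ω₂/ω₁ = I₁/I₂ = 10.30 / 17.10 = 0.6024.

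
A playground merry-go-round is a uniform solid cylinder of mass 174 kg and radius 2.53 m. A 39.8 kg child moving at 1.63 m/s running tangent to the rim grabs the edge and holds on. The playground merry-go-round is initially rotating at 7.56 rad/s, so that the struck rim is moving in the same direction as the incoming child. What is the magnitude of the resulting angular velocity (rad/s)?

|ω_f| ≈ 5.39 rad/s

The axle reaction passes through the axle and exerts no torque about it; angular momentum about the axle is conserved through the impact.
I_p = ½(174)(2.53)² = 556.9 kg·m². Taking the sense of the child's angular momentum as positive, L_{child} = m v R = (39.8)(1.63)(2.53) = 164.1 kg·m²/s.
L_i = +I_p ω_p + m v R = +(556.9)(7.56) + 164.1 = 4374 kg·m²/s.
After sticking, I_f = I_p + m R² = 556.9 + (39.8)(2.53)² = 811.6 kg·m².
ω_f = L_i / I_f = 4374 / 811.6 = 5.389 rad/s.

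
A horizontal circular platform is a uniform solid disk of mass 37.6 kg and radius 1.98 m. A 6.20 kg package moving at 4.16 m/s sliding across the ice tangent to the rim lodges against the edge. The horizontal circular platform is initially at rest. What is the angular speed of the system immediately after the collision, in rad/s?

About the central axle the impulsive forces during the collision are internal, so angular momentum about that axis is conserved.
I_p = ½(37.6)(1.98)² = 73.70 kg·m². Taking the sense of the package's angular momentum as positive, L_{package} = m v R = (6.20)(4.16)(1.98) = 51.07 kg·m²/s.
L_i = 0 + 51.07 = 51.07 kg·m²/s.
After sticking, I_f = I_p + m R² = 73.70 + (6.20)(1.98)² = 98.01 kg·m².
ω_f = L_i / I_f = 51.07 / 98.01 = 0.5211 rad/s.

|ω_f| ≈ 0.521 rad/s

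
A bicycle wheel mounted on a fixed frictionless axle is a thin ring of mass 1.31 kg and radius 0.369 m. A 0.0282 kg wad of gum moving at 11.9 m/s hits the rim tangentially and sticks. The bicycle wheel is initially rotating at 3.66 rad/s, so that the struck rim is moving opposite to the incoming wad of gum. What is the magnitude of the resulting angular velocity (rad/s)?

|ω_f| ≈ 2.90 rad/s

The axle reaction passes through the axle and exerts no torque about it; angular momentum about the axle is conserved through the impact.
I_p = (1.31)(0.369)² = 0.1784 kg·m². Taking the sense of the wad of gum's angular momentum as positive, L_{wad} = m v R = (0.0282)(11.9)(0.369) = 0.1238 kg·m²/s.
L_i = −I_p ω_p + m v R = −(0.1784)(3.66) + 0.1238 = -0.5290 kg·m²/s.
After sticking, I_f = I_p + m R² = 0.1784 + (0.0282)(0.369)² = 0.1822 kg·m².
ω_f = L_i / I_f = -0.5290 / 0.1822 = -2.903 rad/s.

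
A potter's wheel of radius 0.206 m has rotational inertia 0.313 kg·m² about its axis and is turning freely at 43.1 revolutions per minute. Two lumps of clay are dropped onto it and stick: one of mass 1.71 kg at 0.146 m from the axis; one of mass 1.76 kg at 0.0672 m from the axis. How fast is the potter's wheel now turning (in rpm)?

ω_f ≈ 37.7 rpm

The added mass arrives with no angular momentum about the axis, and any external torque about the axis is negligible, so the system's angular momentum is conserved.
Added inertia Σmr² = (1.71)(0.146)² + (1.76)(0.0672)² = 0.04440 kg·m²; I_f = 0.3130 + 0.04440 = 0.3574 kg·m².
ω_f = I_p ω_i / I_f = (0.3130)(43.1) / 0.3574 = 37.75 rpm.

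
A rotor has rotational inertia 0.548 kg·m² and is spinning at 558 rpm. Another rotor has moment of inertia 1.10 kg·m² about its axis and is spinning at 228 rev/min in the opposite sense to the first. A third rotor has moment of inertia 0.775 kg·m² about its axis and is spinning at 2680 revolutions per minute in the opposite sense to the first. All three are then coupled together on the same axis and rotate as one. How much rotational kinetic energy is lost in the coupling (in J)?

ΔKE lost ≈ 22500 J

The coupling torques are internal; angular momentum about the shared axis is conserved.
Taking A's sense as positive: L = (0.5480)(558) − (1.100)(228) − (0.7750)(2680) = -2022 kg·m²·rpm.
Combined I = 0.5480 + 1.100 + 0.7750 = 2.423 kg·m².
ω_f = L / I = -2022 / 2.423 = -834.5 rpm.
KE_i = ½ΣIω² = 31770 J; KE_f = ½(2.423)(87.39)² = 9252 J.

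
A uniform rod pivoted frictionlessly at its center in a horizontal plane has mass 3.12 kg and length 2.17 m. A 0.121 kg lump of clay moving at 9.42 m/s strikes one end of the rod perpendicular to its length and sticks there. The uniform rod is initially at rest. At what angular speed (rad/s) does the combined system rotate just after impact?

|ω_f| ≈ 0.905 rad/s

About the pivot the impulsive forces during the collision are internal, so angular momentum about that axis is conserved.
I_p = (1/12)(3.12)(2.17)² = 1.224 kg·m². Taking the sense of the lump of clay's angular momentum as positive, L_{lump} = m v R = (0.121)(9.42)(2.17/2) = 1.237 kg·m²/s.
L_i = 0 + 1.237 = 1.237 kg·m²/s.
After sticking, I_f = I_p + m R² = 1.224 + (0.121)(2.17/2)² = 1.367 kg·m².
ω_f = L_i / I_f = 1.237 / 1.367 = 0.9048 rad/s.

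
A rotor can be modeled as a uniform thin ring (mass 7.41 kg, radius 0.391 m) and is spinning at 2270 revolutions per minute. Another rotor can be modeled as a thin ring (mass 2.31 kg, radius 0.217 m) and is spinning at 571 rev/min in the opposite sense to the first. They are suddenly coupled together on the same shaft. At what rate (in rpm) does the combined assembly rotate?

|ω_f| ≈ 2020 rpm

The coupling torques are internal; angular momentum about the shared axis is conserved.
Moments of inertia: I_A = (7.41)(0.391)² = 1.133 kg·m²; I_B = (2.31)(0.217)² = 0.1088 kg·m².
Taking A's sense as positive: L = (1.133)(2270) − (0.1088)(571) = 2509 kg·m²·rpm.
Combined I = 1.133 + 0.1088 = 1.242 kg·m².
ω_f = L / I = 2509 / 1.242 = 2021 rpm.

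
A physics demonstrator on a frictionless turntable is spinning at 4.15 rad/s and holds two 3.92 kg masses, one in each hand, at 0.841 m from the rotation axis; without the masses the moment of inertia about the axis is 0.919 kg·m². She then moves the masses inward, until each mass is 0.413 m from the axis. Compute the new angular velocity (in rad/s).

No external torque acts about the spin axis, so angular momentum is conserved.
I₁ = 0.919 + 2(3.92)(0.841)² = 6.464 kg·m²; I₂ = 0.919 + 2(3.92)(0.413)² = 2.256 kg·m².
ω₂ = I₁ω₁ / I₂ = (6.464)(4.15 rad/s) / (2.256) = 11.89 rad/s.

ω₂ ≈ 11.9 rad/s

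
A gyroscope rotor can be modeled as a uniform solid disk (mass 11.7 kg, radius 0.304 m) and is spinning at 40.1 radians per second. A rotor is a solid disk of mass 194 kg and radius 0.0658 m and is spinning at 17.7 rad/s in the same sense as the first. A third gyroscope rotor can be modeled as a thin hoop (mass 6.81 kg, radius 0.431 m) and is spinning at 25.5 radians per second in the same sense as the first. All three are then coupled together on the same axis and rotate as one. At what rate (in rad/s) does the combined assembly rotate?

|ω_f| ≈ 27.6 rad/s

No external torque acts about the common axis, so total angular momentum is conserved.
Moments of inertia: I_A = ½(11.7)(0.304)² = 0.5406 kg·m²; I_B = ½(194)(0.0658)² = 0.4200 kg·m²; I_C = (6.81)(0.431)² = 1.265 kg·m².
Taking A's sense as positive: L = (0.5406)(40.1) + (0.4200)(17.7) + (1.265)(25.5) = 61.37 kg·m²·rad/s.
Combined I = 0.5406 + 0.4200 + 1.265 = 2.226 kg·m².
ω_f = L / I = 61.37 / 2.226 = 27.57 rad/s.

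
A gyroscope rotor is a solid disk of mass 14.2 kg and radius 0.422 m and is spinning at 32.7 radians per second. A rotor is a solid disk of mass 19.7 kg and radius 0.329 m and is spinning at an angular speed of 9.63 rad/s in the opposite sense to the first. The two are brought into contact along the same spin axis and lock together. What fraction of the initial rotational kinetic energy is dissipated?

fraction ≈ 0.714

No external torque acts about the common axis, so total angular momentum is conserved.
Moments of inertia: I_A = ½(14.2)(0.422)² = 1.264 kg·m²; I_B = ½(19.7)(0.329)² = 1.066 kg·m².
Taking A's sense as positive: L = (1.264)(32.7) − (1.066)(9.63) = 31.08 kg·m²·rad/s.
Combined I = 1.264 + 1.066 = 2.331 kg·m².
ω_f = L / I = 31.08 / 2.331 = 13.34 rad/s.
KE_i = ½ΣIω² = 725.4 J; KE_f = ½(2.331)(13.34)² = 207.2 J.
Fraction dissipated = (KE_i − KE_f)/KE_i = 0.7144.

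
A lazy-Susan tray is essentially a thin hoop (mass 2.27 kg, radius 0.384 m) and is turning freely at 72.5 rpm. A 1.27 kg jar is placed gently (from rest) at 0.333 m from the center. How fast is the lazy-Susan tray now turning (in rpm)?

No external torque acts about the center; L_before = L_after.
I_p = (2.27)(0.384)² = 0.3347 kg·m².
Added inertia Σmr² = (1.27)(0.333)² = 0.1408 kg·m²; I_f = 0.3347 + 0.1408 = 0.4756 kg·m².
ω_f = I_p ω_i / I_f = (0.3347)(72.5) / 0.4756 = 51.03 rpm.

ω_f ≈ 51.0 rpm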